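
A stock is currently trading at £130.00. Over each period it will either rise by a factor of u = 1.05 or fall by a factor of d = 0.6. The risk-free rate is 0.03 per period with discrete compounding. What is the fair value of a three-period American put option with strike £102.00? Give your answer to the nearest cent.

£2.43

Risk-neutral probability p = (1 + 0.03 − 0.6)/(1.05 − 0.6) = 0.4300/0.4500 = 0.9556
Terminal stock prices: S_uuu = 150.5, S_uud = 86, S_udd = 49.14, S_ddd = 28.08
Terminal payoffs (K − S): max(-48.49, 0) = 0, max(16, 0) = 16, max(52.86, 0) = 52.86, max(73.92, 0) = 73.92
Node uu (S = 143.3): continuation = 1/1.03·[0.9556·0.0000 + 0.0444·16.0050] = 0.6906; exercise value = 0.0000 ≤ continuation, so V_uu = 0.6906
Node ud (S = 81.9): continuation = 1/1.03·[0.9556·16.0050 + 0.0444·52.8600] = 17.1291; exercise value = 20.1000 > continuation, so V_ud = 20.1000 (exercise)
Node dd (S = 46.8): continuation = 1/1.03·[0.9556·52.8600 + 0.0444·73.9200] = 52.2291; exercise value = 55.2000 > continuation, so V_dd = 55.2000 (exercise)
Node u (S = 136.5): continuation = 1/1.03·[0.9556·0.6906 + 0.0444·20.1000] = 1.5080; exercise value = 0.0000 ≤ continuation, so V_u = 1.5080
Node d (S = 78): continuation = 1/1.03·[0.9556·20.1000 + 0.0444·55.2000] = 21.0291; exercise value = 24.0000 > continuation, so V_d = 24.0000 (exercise)
Node 0 (S = 130): continuation = 1/1.03·[0.9556·1.5080 + 0.0444·24.0000] = 2.4346; exercise value = 0.0000 ≤ continuation, so V_0 = 2.4346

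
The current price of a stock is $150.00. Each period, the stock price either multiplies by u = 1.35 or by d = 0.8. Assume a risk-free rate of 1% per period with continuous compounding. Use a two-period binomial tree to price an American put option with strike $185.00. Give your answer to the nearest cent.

$45.10

Risk-neutral probability p = (e^0.01 − 0.8)/(1.35 − 0.8) = 0.2101/0.5500 = 0.3819
Terminal stock prices: S_uu = 273.4, S_ud = 162, S_dd = 96
Terminal payoffs (K − S): max(-88.38, 0) = 0, max(23, 0) = 23, max(89, 0) = 89
Node u (S = 202.5): continuation = e^(−0.01)·[0.3819·0.0000 + 0.6181·23.0000] = 14.0746; exercise value = 0.0000 ≤ continuation, so V_u = 14.0746
Node d (S = 120): continuation = e^(−0.01)·[0.3819·23.0000 + 0.6181·89.0000] = 63.1592; exercise value = 65.0000 > continuation, so V_d = 65.0000 (exercise)
Node 0 (S = 150): continuation = e^(−0.01)·[0.3819·14.0746 + 0.6181·65.0000] = 45.0979; exercise value = 35.0000 ≤ continuation, so V_0 = 45.0979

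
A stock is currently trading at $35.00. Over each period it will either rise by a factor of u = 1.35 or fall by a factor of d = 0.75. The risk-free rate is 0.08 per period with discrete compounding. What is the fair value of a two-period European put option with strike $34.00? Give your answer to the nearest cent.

Risk-neutral probability p = (1 + 0.08 − 0.75)/(1.35 − 0.75) = 0.3300/0.6000 = 0.5500
Terminal stock prices: S_uu = 63.79, S_ud = 35.44, S_dd = 19.69
Terminal payoffs (K − S): max(-29.79, 0) = 0, max(-1.438, 0) = 0, max(14.31, 0) = 14.31
Node u (S = 47.25): V_u = 1/1.08·[0.5500·0.0000 + 0.4500·0.0000] = 0.0000
Node d (S = 26.25): V_d = 1/1.08·[0.5500·0.0000 + 0.4500·14.3125] = 5.9635
Node 0 (S = 35): V_0 = 1/1.08·[0.5500·0.0000 + 0.4500·5.9635] = 2.4848

$2.48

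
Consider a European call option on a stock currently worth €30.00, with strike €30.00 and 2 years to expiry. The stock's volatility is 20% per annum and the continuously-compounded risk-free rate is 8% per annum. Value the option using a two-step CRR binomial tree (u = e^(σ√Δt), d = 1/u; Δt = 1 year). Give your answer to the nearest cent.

CRR parameters: u = e^(σ√Δt) = e^(0.2·√1) = 1.2214, d = 1/u = 0.8187
Per-period rate: rΔt = 0.08·1 = 0.08, so R = e^0.08 = 1.0833
Risk-neutral probability p = (e^0.08 − 0.8187)/(1.2214 − 0.8187) = 0.2646/0.4027 = 0.6570
Terminal stock prices: S_uu = 44.75, S_ud = 30, S_dd = 20.11
Terminal payoffs (S − K): max(14.75, 0) = 14.75, max(0, 0) = 0, max(-9.89, 0) = 0
Node u (S = 36.64): V_u = e^(−0.08)·[0.6570·14.7547 + 0.3430·0.0000] = 8.9486
Node d (S = 24.56): V_d = e^(−0.08)·[0.6570·0.0000 + 0.3430·0.0000] = 0.0000
Node 0 (S = 30): V_0 = e^(−0.08)·[0.6570·8.9486 + 0.3430·0.0000] = 5.4272

€5.43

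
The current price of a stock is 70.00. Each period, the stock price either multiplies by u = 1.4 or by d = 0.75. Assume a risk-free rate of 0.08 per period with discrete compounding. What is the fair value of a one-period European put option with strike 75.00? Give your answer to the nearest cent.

Risk-neutral probability p = (1 + 0.08 − 0.75)/(1.4 − 0.75) = 0.3300/0.6500 = 0.5077
Terminal stock prices: S_u = 98, S_d = 52.5
Terminal payoffs (K − S): max(-23, 0) = 0, max(22.5, 0) = 22.5
Node 0 (S = 70): V_0 = 1/1.08·[0.5077·0.0000 + 0.4923·22.5000] = 10.2564

10.26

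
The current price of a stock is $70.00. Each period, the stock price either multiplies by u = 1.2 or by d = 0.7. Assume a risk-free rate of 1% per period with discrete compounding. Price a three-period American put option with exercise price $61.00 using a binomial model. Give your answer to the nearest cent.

Risk-neutral probability p = (1 + 0.01 − 0.7)/(1.2 − 0.7) = 0.3100/0.5000 = 0.6200
Terminal stock prices: S_uuu = 121, S_uud = 70.56, S_udd = 41.16, S_ddd = 24.01
Terminal payoffs (K − S): max(-59.96, 0) = 0, max(-9.56, 0) = 0, max(19.84, 0) = 19.84, max(36.99, 0) = 36.99
Node uu (S = 100.8): continuation = 1/1.01·[0.6200·0.0000 + 0.3800·0.0000] = 0.0000; exercise value = 0.0000 ≤ continuation, so V_uu = 0.0000
Node ud (S = 58.8): continuation = 1/1.01·[0.6200·0.0000 + 0.3800·19.8400] = 7.4646; exercise value = 2.2000 ≤ continuation, so V_ud = 7.4646
Node dd (S = 34.3): continuation = 1/1.01·[0.6200·19.8400 + 0.3800·36.9900] = 26.0960; exercise value = 26.7000 > continuation, so V_dd = 26.7000 (exercise)
Node u (S = 84): continuation = 1/1.01·[0.6200·0.0000 + 0.3800·7.4646] = 2.8084; exercise value = 0.0000 ≤ continuation, so V_u = 2.8084
Node d (S = 49): continuation = 1/1.01·[0.6200·7.4646 + 0.3800·26.7000] = 14.6277; exercise value = 12.0000 ≤ continuation, so V_d = 14.6277
Node 0 (S = 70): continuation = 1/1.01·[0.6200·2.8084 + 0.3800·14.6277] = 7.2275; exercise value = 0.0000 ≤ continuation, so V_0 = 7.2275

$7.23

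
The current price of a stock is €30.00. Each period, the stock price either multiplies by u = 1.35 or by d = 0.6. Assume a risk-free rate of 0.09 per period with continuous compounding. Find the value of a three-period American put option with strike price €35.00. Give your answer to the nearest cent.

€7.56

Risk-neutral probability p = (e^0.09 − 0.6)/(1.35 − 0.6) = 0.4942/0.7500 = 0.6589
Terminal stock prices: S_uuu = 73.81, S_uud = 32.8, S_udd = 14.58, S_ddd = 6.48
Terminal payoffs (K − S): max(-38.81, 0) = 0, max(2.195, 0) = 2.195, max(20.42, 0) = 20.42, max(28.52, 0) = 28.52
Node uu (S = 54.68): continuation = e^(−0.09)·[0.6589·0.0000 + 0.3411·2.1950] = 0.6843; exercise value = 0.0000 ≤ continuation, so V_uu = 0.6843
Node ud (S = 24.3): continuation = e^(−0.09)·[0.6589·2.1950 + 0.3411·20.4200] = 7.6876; exercise value = 10.7000 > continuation, so V_ud = 10.7000 (exercise)
Node dd (S = 10.8): continuation = e^(−0.09)·[0.6589·20.4200 + 0.3411·28.5200] = 21.1876; exercise value = 24.2000 > continuation, so V_dd = 24.2000 (exercise)
Node u (S = 40.5): continuation = e^(−0.09)·[0.6589·0.6843 + 0.3411·10.7000] = 3.7477; exercise value = 0.0000 ≤ continuation, so V_u = 3.7477
Node d (S = 18): continuation = e^(−0.09)·[0.6589·10.7000 + 0.3411·24.2000] = 13.9876; exercise value = 17.0000 > continuation, so V_d = 17.0000 (exercise)
Node 0 (S = 30): continuation = e^(−0.09)·[0.6589·3.7477 + 0.3411·17.0000] = 7.5565; exercise value = 5.0000 ≤ continuation, so V_0 = 7.5565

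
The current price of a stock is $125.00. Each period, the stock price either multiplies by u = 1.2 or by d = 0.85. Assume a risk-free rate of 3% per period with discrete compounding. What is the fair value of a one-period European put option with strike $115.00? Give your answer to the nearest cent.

Risk-neutral probability p = (1 + 0.03 − 0.85)/(1.2 − 0.85) = 0.1800/0.3500 = 0.5143
Terminal stock prices: S_u = 150, S_d = 106.2
Terminal payoffs (K − S): max(-35, 0) = 0, max(8.75, 0) = 8.75
Node 0 (S = 125): V_0 = 1/1.03·[0.5143·0.0000 + 0.4857·8.7500] = 4.1262

$4.13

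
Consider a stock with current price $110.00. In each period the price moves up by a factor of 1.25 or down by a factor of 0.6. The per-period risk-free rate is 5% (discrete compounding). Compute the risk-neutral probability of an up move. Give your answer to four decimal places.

Risk-neutral probability p = (1 + 0.05 − 0.6)/(1.25 − 0.6) = 0.4500/0.6500 = 0.6923

p = 0.6923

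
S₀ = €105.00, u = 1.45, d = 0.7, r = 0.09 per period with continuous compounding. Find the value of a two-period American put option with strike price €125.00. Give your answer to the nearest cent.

Risk-neutral probability p = (e^0.09 − 0.7)/(1.45 − 0.7) = 0.3942/0.7500 = 0.5256
Terminal stock prices: S_uu = 220.8, S_ud = 106.6, S_dd = 51.45
Terminal payoffs (K − S): max(-95.76, 0) = 0, max(18.43, 0) = 18.43, max(73.55, 0) = 73.55
Node u (S = 152.2): continuation = e^(−0.09)·[0.5256·0.0000 + 0.4744·18.4250] = 7.9891; exercise value = 0.0000 ≤ continuation, so V_u = 7.9891
Node d (S = 73.5): continuation = e^(−0.09)·[0.5256·18.4250 + 0.4744·73.5500] = 40.7414; exercise value = 51.5000 > continuation, so V_d = 51.5000 (exercise)
Node 0 (S = 105): continuation = e^(−0.09)·[0.5256·7.9891 + 0.4744·51.5000] = 26.1678; exercise value = 20.0000 ≤ continuation, so V_0 = 26.1678

€26.17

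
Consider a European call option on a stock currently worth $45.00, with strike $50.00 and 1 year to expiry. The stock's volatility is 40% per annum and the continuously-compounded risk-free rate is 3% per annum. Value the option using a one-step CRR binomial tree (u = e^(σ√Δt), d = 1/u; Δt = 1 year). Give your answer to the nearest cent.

$7.29

CRR parameters: u = e^(σ√Δt) = e^(0.4·√1) = 1.4918, d = 1/u = 0.6703
Per-period rate: rΔt = 0.03·1 = 0.03, so R = e^0.03 = 1.0305
Risk-neutral probability p = (e^0.03 − 0.6703)/(1.4918 − 0.6703) = 0.3601/0.8215 = 0.4384
Terminal stock prices: S_u = 67.13, S_d = 30.16
Terminal payoffs (S − K): max(17.13, 0) = 17.13, max(-19.84, 0) = 0
Node 0 (S = 45): V_0 = e^(−0.03)·[0.4384·17.1321 + 0.5616·0.0000] = 7.2885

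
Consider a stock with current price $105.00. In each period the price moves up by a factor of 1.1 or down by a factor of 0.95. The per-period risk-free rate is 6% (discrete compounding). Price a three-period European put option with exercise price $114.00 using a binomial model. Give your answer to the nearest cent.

$1.66

Risk-neutral probability p = (1 + 0.06 − 0.95)/(1.1 − 0.95) = 0.1100/0.1500 = 0.7333
Terminal stock prices: S_uuu = 139.8, S_uud = 120.7, S_udd = 104.2, S_ddd = 90.02
Terminal payoffs (K − S): max(-25.76, 0) = 0, max(-6.698, 0) = 0, max(9.761, 0) = 9.761, max(23.98, 0) = 23.98
Node uu (S = 127.1): V_uu = 1/1.06·[0.7333·0.0000 + 0.2667·0.0000] = 0.0000
Node ud (S = 109.7): V_ud = 1/1.06·[0.7333·0.0000 + 0.2667·9.7612] = 2.4557
Node dd (S = 94.76): V_dd = 1/1.06·[0.7333·9.7612 + 0.2667·23.9756] = 12.7847
Node u (S = 115.5): V_u = 1/1.06·[0.7333·0.0000 + 0.2667·2.4557] = 0.6178
Node d (S = 99.75): V_d = 1/1.06·[0.7333·2.4557 + 0.2667·12.7847] = 4.9152
Node 0 (S = 105): V_0 = 1/1.06·[0.7333·0.6178 + 0.2667·4.9152] = 1.6639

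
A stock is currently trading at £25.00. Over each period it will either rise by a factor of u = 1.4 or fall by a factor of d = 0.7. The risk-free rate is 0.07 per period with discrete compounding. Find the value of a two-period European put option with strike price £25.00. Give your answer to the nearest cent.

Risk-neutral probability p = (1 + 0.07 − 0.7)/(1.4 − 0.7) = 0.3700/0.7000 = 0.5286
Terminal stock prices: S_uu = 49, S_ud = 24.5, S_dd = 12.25
Terminal payoffs (K − S): max(-24, 0) = 0, max(0.5, 0) = 0.5, max(12.75, 0) = 12.75
Node u (S = 35): V_u = 1/1.07·[0.5286·0.0000 + 0.4714·0.5000] = 0.2203
Node d (S = 17.5): V_d = 1/1.07·[0.5286·0.5000 + 0.4714·12.7500] = 5.8645
Node 0 (S = 25): V_0 = 1/1.07·[0.5286·0.2203 + 0.4714·5.8645] = 2.6926

£2.69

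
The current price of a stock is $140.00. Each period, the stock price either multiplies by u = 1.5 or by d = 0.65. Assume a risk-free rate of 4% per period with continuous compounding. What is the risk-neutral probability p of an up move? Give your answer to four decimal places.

Risk-neutral probability p = (e^0.04 − 0.65)/(1.5 − 0.65) = 0.3908/0.8500 = 0.4598

p = 0.4598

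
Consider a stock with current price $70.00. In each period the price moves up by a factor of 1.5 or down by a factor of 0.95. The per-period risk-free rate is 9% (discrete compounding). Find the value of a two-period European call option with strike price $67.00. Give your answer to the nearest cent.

Risk-neutral probability p = (1 + 0.09 − 0.95)/(1.5 − 0.95) = 0.1400/0.5500 = 0.2545
Terminal stock prices: S_uu = 157.5, S_ud = 99.75, S_dd = 63.17
Terminal payoffs (S − K): max(90.5, 0) = 90.5, max(32.75, 0) = 32.75, max(-3.825, 0) = 0
Node u (S = 105): V_u = 1/1.09·[0.2545·90.5000 + 0.7455·32.7500] = 43.5321
Node d (S = 66.5): V_d = 1/1.09·[0.2545·32.7500 + 0.7455·0.0000] = 7.6480
Node 0 (S = 70): V_0 = 1/1.09·[0.2545·43.5321 + 0.7455·7.6480] = 15.3965

$15.40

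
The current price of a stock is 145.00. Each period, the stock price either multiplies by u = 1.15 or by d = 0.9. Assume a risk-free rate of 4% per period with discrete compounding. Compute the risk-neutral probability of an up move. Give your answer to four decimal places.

p = 0.5600

Risk-neutral probability p = (1 + 0.04 − 0.9)/(1.15 − 0.9) = 0.1400/0.2500 = 0.5600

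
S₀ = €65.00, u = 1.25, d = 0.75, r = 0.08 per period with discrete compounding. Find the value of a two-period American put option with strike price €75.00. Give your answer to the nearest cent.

Risk-neutral probability p = (1 + 0.08 − 0.75)/(1.25 − 0.75) = 0.3300/0.5000 = 0.6600
Terminal stock prices: S_uu = 101.6, S_ud = 60.94, S_dd = 36.56
Terminal payoffs (K − S): max(-26.56, 0) = 0, max(14.06, 0) = 14.06, max(38.44, 0) = 38.44
Node u (S = 81.25): continuation = 1/1.08·[0.6600·0.0000 + 0.3400·14.0625] = 4.4271; exercise value = 0.0000 ≤ continuation, so V_u = 4.4271
Node d (S = 48.75): continuation = 1/1.08·[0.6600·14.0625 + 0.3400·38.4375] = 20.6944; exercise value = 26.2500 > continuation, so V_d = 26.2500 (exercise)
Node 0 (S = 65): continuation = 1/1.08·[0.6600·4.4271 + 0.3400·26.2500] = 10.9693; exercise value = 10.0000 ≤ continuation, so V_0 = 10.9693

€10.97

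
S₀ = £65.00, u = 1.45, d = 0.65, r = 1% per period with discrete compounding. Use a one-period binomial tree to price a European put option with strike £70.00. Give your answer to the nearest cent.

Risk-neutral probability p = (1 + 0.01 − 0.65)/(1.45 − 0.65) = 0.3600/0.8000 = 0.4500
Terminal stock prices: S_u = 94.25, S_d = 42.25
Terminal payoffs (K − S): max(-24.25, 0) = 0, max(27.75, 0) = 27.75
Node 0 (S = 65): V_0 = 1/1.01·[0.4500·0.0000 + 0.5500·27.7500] = 15.1114

£15.11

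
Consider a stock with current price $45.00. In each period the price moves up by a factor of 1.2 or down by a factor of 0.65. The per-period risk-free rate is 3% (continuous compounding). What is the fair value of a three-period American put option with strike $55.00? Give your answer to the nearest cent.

Risk-neutral probability p = (e^0.03 − 0.65)/(1.2 − 0.65) = 0.3805/0.5500 = 0.6917
Terminal stock prices: S_uuu = 77.76, S_uud = 42.12, S_udd = 22.82, S_ddd = 12.36
Terminal payoffs (K − S): max(-22.76, 0) = 0, max(12.88, 0) = 12.88, max(32.19, 0) = 32.19, max(42.64, 0) = 42.64
Node uu (S = 64.8): continuation = e^(−0.03)·[0.6917·0.0000 + 0.3083·12.8800] = 3.8531; exercise value = 0.0000 ≤ continuation, so V_uu = 3.8531
Node ud (S = 35.1): continuation = e^(−0.03)·[0.6917·12.8800 + 0.3083·32.1850] = 18.2745; exercise value = 19.9000 > continuation, so V_ud = 19.9000 (exercise)
Node dd (S = 19.01): continuation = e^(−0.03)·[0.6917·32.1850 + 0.3083·42.6419] = 34.3620; exercise value = 35.9875 > continuation, so V_dd = 35.9875 (exercise)
Node u (S = 54): continuation = e^(−0.03)·[0.6917·3.8531 + 0.3083·19.9000] = 8.5397; exercise value = 1.0000 ≤ continuation, so V_u = 8.5397
Node d (S = 29.25): continuation = e^(−0.03)·[0.6917·19.9000 + 0.3083·35.9875] = 24.1245; exercise value = 25.7500 > continuation, so V_d = 25.7500 (exercise)
Node 0 (S = 45): continuation = e^(−0.03)·[0.6917·8.5397 + 0.3083·25.7500] = 13.4359; exercise value = 10.0000 ≤ continuation, so V_0 = 13.4359

$13.44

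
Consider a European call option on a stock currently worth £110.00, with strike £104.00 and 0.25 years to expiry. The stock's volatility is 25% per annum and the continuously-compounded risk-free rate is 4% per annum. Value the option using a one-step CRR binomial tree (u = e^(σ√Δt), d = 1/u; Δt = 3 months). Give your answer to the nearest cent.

CRR parameters: u = e^(σ√Δt) = e^(0.25·√0.25) = 1.1331, d = 1/u = 0.8825
Per-period rate: rΔt = 0.04·0.25 = 0.01, so R = e^0.01 = 1.0101
Risk-neutral probability p = (e^0.01 − 0.8825)/(1.1331 − 0.8825) = 0.1276/0.2507 = 0.5089
Terminal stock prices: S_u = 124.6, S_d = 97.07
Terminal payoffs (S − K): max(20.65, 0) = 20.65, max(-6.925, 0) = 0
Node 0 (S = 110): V_0 = e^(−0.01)·[0.5089·20.6463 + 0.4911·0.0000] = 10.4021

£10.40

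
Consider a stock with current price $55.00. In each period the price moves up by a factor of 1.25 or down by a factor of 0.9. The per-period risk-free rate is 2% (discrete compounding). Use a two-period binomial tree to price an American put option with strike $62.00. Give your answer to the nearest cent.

Risk-neutral probability p = (1 + 0.02 − 0.9)/(1.25 − 0.9) = 0.1200/0.3500 = 0.3429
Terminal stock prices: S_uu = 85.94, S_ud = 61.88, S_dd = 44.55
Terminal payoffs (K − S): max(-23.94, 0) = 0, max(0.125, 0) = 0.125, max(17.45, 0) = 17.45
Node u (S = 68.75): continuation = 1/1.02·[0.3429·0.0000 + 0.6571·0.1250] = 0.0805; exercise value = 0.0000 ≤ continuation, so V_u = 0.0805
Node d (S = 49.5): continuation = 1/1.02·[0.3429·0.1250 + 0.6571·17.4500] = 11.2843; exercise value = 12.5000 > continuation, so V_d = 12.5000 (exercise)
Node 0 (S = 55): continuation = 1/1.02·[0.3429·0.0805 + 0.6571·12.5000] = 8.0803; exercise value = 7.0000 ≤ continuation, so V_0 = 8.0803

$8.08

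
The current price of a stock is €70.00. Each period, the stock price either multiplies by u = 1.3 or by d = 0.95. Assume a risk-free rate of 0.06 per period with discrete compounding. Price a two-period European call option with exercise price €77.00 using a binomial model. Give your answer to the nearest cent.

€7.26

Risk-neutral probability p = (1 + 0.06 − 0.95)/(1.3 − 0.95) = 0.1100/0.3500 = 0.3143
Terminal stock prices: S_uu = 118.3, S_ud = 86.45, S_dd = 63.17
Terminal payoffs (S − K): max(41.3, 0) = 41.3, max(9.45, 0) = 9.45, max(-13.83, 0) = 0
Node u (S = 91): V_u = 1/1.06·[0.3143·41.3000 + 0.6857·9.4500] = 18.3585
Node d (S = 66.5): V_d = 1/1.06·[0.3143·9.4500 + 0.6857·0.0000] = 2.8019
Node 0 (S = 70): V_0 = 1/1.06·[0.3143·18.3585 + 0.6857·2.8019] = 7.2558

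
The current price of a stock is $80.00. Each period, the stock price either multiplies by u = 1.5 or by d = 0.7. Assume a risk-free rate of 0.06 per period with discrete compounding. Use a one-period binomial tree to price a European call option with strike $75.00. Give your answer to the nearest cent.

$19.10

Risk-neutral probability p = (1 + 0.06 − 0.7)/(1.5 − 0.7) = 0.3600/0.8000 = 0.4500
Terminal stock prices: S_u = 120, S_d = 56
Terminal payoffs (S − K): max(45, 0) = 45, max(-19, 0) = 0
Node 0 (S = 80): V_0 = 1/1.06·[0.4500·45.0000 + 0.5500·0.0000] = 19.1038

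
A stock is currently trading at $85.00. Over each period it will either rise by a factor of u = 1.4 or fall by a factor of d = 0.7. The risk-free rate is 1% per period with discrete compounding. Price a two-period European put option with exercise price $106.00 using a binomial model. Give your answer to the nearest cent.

Risk-neutral probability p = (1 + 0.01 − 0.7)/(1.4 − 0.7) = 0.3100/0.7000 = 0.4429
Terminal stock prices: S_uu = 166.6, S_ud = 83.3, S_dd = 41.65
Terminal payoffs (K − S): max(-60.6, 0) = 0, max(22.7, 0) = 22.7, max(64.35, 0) = 64.35
Node u (S = 119): V_u = 1/1.01·[0.4429·0.0000 + 0.5571·22.7000] = 12.5219
Node d (S = 59.5): V_d = 1/1.01·[0.4429·22.7000 + 0.5571·64.3500] = 45.4505
Node 0 (S = 85): V_0 = 1/1.01·[0.4429·12.5219 + 0.5571·45.4505] = 30.5622

$30.56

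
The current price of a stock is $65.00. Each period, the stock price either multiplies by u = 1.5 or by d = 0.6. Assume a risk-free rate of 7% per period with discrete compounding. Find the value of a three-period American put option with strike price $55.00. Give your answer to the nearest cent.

$10.17

Risk-neutral probability p = (1 + 0.07 − 0.6)/(1.5 − 0.6) = 0.4700/0.9000 = 0.5222
Terminal stock prices: S_uuu = 219.4, S_uud = 87.75, S_udd = 35.1, S_ddd = 14.04
Terminal payoffs (K − S): max(-164.4, 0) = 0, max(-32.75, 0) = 0, max(19.9, 0) = 19.9, max(40.96, 0) = 40.96
Node uu (S = 146.2): continuation = 1/1.07·[0.5222·0.0000 + 0.4778·0.0000] = 0.0000; exercise value = 0.0000 ≤ continuation, so V_uu = 0.0000
Node ud (S = 58.5): continuation = 1/1.07·[0.5222·0.0000 + 0.4778·19.9000] = 8.8858; exercise value = 0.0000 ≤ continuation, so V_ud = 8.8858
Node dd (S = 23.4): continuation = 1/1.07·[0.5222·19.9000 + 0.4778·40.9600] = 28.0019; exercise value = 31.6000 > continuation, so V_dd = 31.6000 (exercise)
Node u (S = 97.5): continuation = 1/1.07·[0.5222·0.0000 + 0.4778·8.8858] = 3.9677; exercise value = 0.0000 ≤ continuation, so V_u = 3.9677
Node d (S = 39): continuation = 1/1.07·[0.5222·8.8858 + 0.4778·31.6000] = 18.4468; exercise value = 16.0000 ≤ continuation, so V_d = 18.4468
Node 0 (S = 65): continuation = 1/1.07·[0.5222·3.9677 + 0.4778·18.4468] = 10.1734; exercise value = 0.0000 ≤ continuation, so V_0 = 10.1734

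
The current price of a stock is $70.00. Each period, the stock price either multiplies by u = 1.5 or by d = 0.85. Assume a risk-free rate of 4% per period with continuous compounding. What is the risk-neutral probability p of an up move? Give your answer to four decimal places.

p = 0.2936

Risk-neutral probability p = (e^0.04 − 0.85)/(1.5 − 0.85) = 0.1908/0.6500 = 0.2936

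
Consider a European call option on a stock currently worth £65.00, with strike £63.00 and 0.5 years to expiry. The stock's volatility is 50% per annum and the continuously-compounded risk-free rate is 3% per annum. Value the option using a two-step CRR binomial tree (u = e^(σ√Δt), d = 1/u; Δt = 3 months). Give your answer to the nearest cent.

CRR parameters: u = e^(σ√Δt) = e^(0.5·√0.25) = 1.2840, d = 1/u = 0.7788
Per-period rate: rΔt = 0.03·0.25 = 0.0075, so R = e^0.0075 = 1.0075
Risk-neutral probability p = (e^0.0075 − 0.7788)/(1.2840 − 0.7788) = 0.2287/0.5052 = 0.4527
Terminal stock prices: S_uu = 107.2, S_ud = 65, S_dd = 39.42
Terminal payoffs (S − K): max(44.17, 0) = 44.17, max(2, 0) = 2, max(-23.58, 0) = 0
Node u (S = 83.46): V_u = e^(−0.0075)·[0.4527·44.1669 + 0.5473·2.0000] = 20.9324
Node d (S = 50.62): V_d = e^(−0.0075)·[0.4527·2.0000 + 0.5473·0.0000] = 0.8987
Node 0 (S = 65): V_0 = e^(−0.0075)·[0.4527·20.9324 + 0.5473·0.8987] = 9.8939

£9.89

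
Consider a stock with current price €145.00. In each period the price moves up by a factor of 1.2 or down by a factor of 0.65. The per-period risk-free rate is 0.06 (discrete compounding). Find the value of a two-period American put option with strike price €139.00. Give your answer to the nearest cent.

Risk-neutral probability p = (1 + 0.06 − 0.65)/(1.2 − 0.65) = 0.4100/0.5500 = 0.7455
Terminal stock prices: S_uu = 208.8, S_ud = 113.1, S_dd = 61.26
Terminal payoffs (K − S): max(-69.8, 0) = 0, max(25.9, 0) = 25.9, max(77.74, 0) = 77.74
Node u (S = 174): continuation = 1/1.06·[0.7455·0.0000 + 0.2545·25.9000] = 6.2196; exercise value = 0.0000 ≤ continuation, so V_u = 6.2196
Node d (S = 94.25): continuation = 1/1.06·[0.7455·25.9000 + 0.2545·77.7375] = 36.8821; exercise value = 44.7500 > continuation, so V_d = 44.7500 (exercise)
Node 0 (S = 145): continuation = 1/1.06·[0.7455·6.2196 + 0.2545·44.7500] = 15.1201; exercise value = 0.0000 ≤ continuation, so V_0 = 15.1201

€15.12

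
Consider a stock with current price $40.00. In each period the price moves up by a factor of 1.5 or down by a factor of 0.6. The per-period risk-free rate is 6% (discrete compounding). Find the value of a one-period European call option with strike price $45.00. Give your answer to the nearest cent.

Risk-neutral probability p = (1 + 0.06 − 0.6)/(1.5 − 0.6) = 0.4600/0.9000 = 0.5111
Terminal stock prices: S_u = 60, S_d = 24
Terminal payoffs (S − K): max(15, 0) = 15, max(-21, 0) = 0
Node 0 (S = 40): V_0 = 1/1.06·[0.5111·15.0000 + 0.4889·0.0000] = 7.2327

$7.23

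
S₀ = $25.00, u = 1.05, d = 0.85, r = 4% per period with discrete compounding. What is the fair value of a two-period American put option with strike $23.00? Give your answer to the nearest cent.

$0.11

Risk-neutral probability p = (1 + 0.04 − 0.85)/(1.05 − 0.85) = 0.1900/0.2000 = 0.9500
Terminal stock prices: S_uu = 27.56, S_ud = 22.31, S_dd = 18.06
Terminal payoffs (K − S): max(-4.562, 0) = 0, max(0.6875, 0) = 0.6875, max(4.938, 0) = 4.938
Node u (S = 26.25): continuation = 1/1.04·[0.9500·0.0000 + 0.0500·0.6875] = 0.0331; exercise value = 0.0000 ≤ continuation, so V_u = 0.0331
Node d (S = 21.25): continuation = 1/1.04·[0.9500·0.6875 + 0.0500·4.9375] = 0.8654; exercise value = 1.7500 > continuation, so V_d = 1.7500 (exercise)
Node 0 (S = 25): continuation = 1/1.04·[0.9500·0.0331 + 0.0500·1.7500] = 0.1143; exercise value = 0.0000 ≤ continuation, so V_0 = 0.1143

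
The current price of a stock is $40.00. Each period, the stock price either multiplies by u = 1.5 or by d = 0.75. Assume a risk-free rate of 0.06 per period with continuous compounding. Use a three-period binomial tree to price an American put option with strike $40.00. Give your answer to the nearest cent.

$6.78

Risk-neutral probability p = (e^0.06 − 0.75)/(1.5 − 0.75) = 0.3118/0.7500 = 0.4158
Terminal stock prices: S_uuu = 135, S_uud = 67.5, S_udd = 33.75, S_ddd = 16.88
Terminal payoffs (K − S): max(-95, 0) = 0, max(-27.5, 0) = 0, max(6.25, 0) = 6.25, max(23.12, 0) = 23.12
Node uu (S = 90): continuation = e^(−0.06)·[0.4158·0.0000 + 0.5842·0.0000] = 0.0000; exercise value = 0.0000 ≤ continuation, so V_uu = 0.0000
Node ud (S = 45): continuation = e^(−0.06)·[0.4158·0.0000 + 0.5842·6.2500] = 3.4387; exercise value = 0.0000 ≤ continuation, so V_ud = 3.4387
Node dd (S = 22.5): continuation = e^(−0.06)·[0.4158·6.2500 + 0.5842·23.1250] = 15.1706; exercise value = 17.5000 > continuation, so V_dd = 17.5000 (exercise)
Node u (S = 60): continuation = e^(−0.06)·[0.4158·0.0000 + 0.5842·3.4387] = 1.8920; exercise value = 0.0000 ≤ continuation, so V_u = 1.8920
Node d (S = 30): continuation = e^(−0.06)·[0.4158·3.4387 + 0.5842·17.5000] = 10.9749; exercise value = 10.0000 ≤ continuation, so V_d = 10.9749
Node 0 (S = 40): continuation = e^(−0.06)·[0.4158·1.8920 + 0.5842·10.9749] = 6.7792; exercise value = 0.0000 ≤ continuation, so V_0 = 6.7792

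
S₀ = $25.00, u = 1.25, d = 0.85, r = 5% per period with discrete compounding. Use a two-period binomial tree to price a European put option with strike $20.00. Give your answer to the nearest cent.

Risk-neutral probability p = (1 + 0.05 − 0.85)/(1.25 − 0.85) = 0.2000/0.4000 = 0.5000
Terminal stock prices: S_uu = 39.06, S_ud = 26.56, S_dd = 18.06
Terminal payoffs (K − S): max(-19.06, 0) = 0, max(-6.562, 0) = 0, max(1.938, 0) = 1.938
Node u (S = 31.25): V_u = 1/1.05·[0.5000·0.0000 + 0.5000·0.0000] = 0.0000
Node d (S = 21.25): V_d = 1/1.05·[0.5000·0.0000 + 0.5000·1.9375] = 0.9226
Node 0 (S = 25): V_0 = 1/1.05·[0.5000·0.0000 + 0.5000·0.9226] = 0.4393

$0.44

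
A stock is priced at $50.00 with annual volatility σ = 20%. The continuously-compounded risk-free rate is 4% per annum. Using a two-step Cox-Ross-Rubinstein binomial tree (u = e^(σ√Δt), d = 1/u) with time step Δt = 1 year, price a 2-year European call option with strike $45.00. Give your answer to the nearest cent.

$10.59

CRR parameters: u = e^(σ√Δt) = e^(0.2·√1) = 1.2214, d = 1/u = 0.8187
Per-period rate: rΔt = 0.04·1 = 0.04, so R = e^0.04 = 1.0408
Risk-neutral probability p = (e^0.04 − 0.8187)/(1.2214 − 0.8187) = 0.2221/0.4027 = 0.5515
Terminal stock prices: S_uu = 74.59, S_ud = 50, S_dd = 33.52
Terminal payoffs (S − K): max(29.59, 0) = 29.59, max(5, 0) = 5, max(-11.48, 0) = 0
Node u (S = 61.07): V_u = e^(−0.04)·[0.5515·29.5912 + 0.4485·5.0000] = 17.8346
Node d (S = 40.94): V_d = e^(−0.04)·[0.5515·5.0000 + 0.4485·0.0000] = 2.6495
Node 0 (S = 50): V_0 = e^(−0.04)·[0.5515·17.8346 + 0.4485·2.6495] = 10.5920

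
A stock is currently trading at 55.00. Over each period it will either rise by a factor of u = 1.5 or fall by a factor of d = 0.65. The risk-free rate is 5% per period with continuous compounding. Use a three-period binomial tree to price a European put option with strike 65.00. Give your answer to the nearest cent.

16.56

Risk-neutral probability p = (e^0.05 − 0.65)/(1.5 − 0.65) = 0.4013/0.8500 = 0.4721
Terminal stock prices: S_uuu = 185.6, S_uud = 80.44, S_udd = 34.86, S_ddd = 15.1
Terminal payoffs (K − S): max(-120.6, 0) = 0, max(-15.44, 0) = 0, max(30.14, 0) = 30.14, max(49.9, 0) = 49.9
Node uu (S = 123.8): V_uu = e^(−0.05)·[0.4721·0.0000 + 0.5279·0.0000] = 0.0000
Node ud (S = 53.62): V_ud = e^(−0.05)·[0.4721·0.0000 + 0.5279·30.1437] = 15.1373
Node dd (S = 23.24): V_dd = e^(−0.05)·[0.4721·30.1437 + 0.5279·49.8956] = 38.5924
Node u (S = 82.5): V_u = e^(−0.05)·[0.4721·0.0000 + 0.5279·15.1373] = 7.6015
Node d (S = 35.75): V_d = e^(−0.05)·[0.4721·15.1373 + 0.5279·38.5924] = 26.1775
Node 0 (S = 55): V_0 = e^(−0.05)·[0.4721·7.6015 + 0.5279·26.1775] = 16.5591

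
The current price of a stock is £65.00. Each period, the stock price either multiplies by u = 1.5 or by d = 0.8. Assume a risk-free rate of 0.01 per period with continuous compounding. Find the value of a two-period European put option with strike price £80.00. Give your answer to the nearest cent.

£19.26

Risk-neutral probability p = (e^0.01 − 0.8)/(1.5 − 0.8) = 0.2101/0.7000 = 0.3001
Terminal stock prices: S_uu = 146.2, S_ud = 78, S_dd = 41.6
Terminal payoffs (K − S): max(-66.25, 0) = 0, max(2, 0) = 2, max(38.4, 0) = 38.4
Node u (S = 97.5): V_u = e^(−0.01)·[0.3001·0.0000 + 0.6999·2.0000] = 1.3859
Node d (S = 52): V_d = e^(−0.01)·[0.3001·2.0000 + 0.6999·38.4000] = 27.2040
Node 0 (S = 65): V_0 = e^(−0.01)·[0.3001·1.3859 + 0.6999·27.2040] = 19.2631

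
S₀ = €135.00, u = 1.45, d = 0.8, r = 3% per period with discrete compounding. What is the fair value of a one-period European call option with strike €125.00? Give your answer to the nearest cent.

Risk-neutral probability p = (1 + 0.03 − 0.8)/(1.45 − 0.8) = 0.2300/0.6500 = 0.3538
Terminal stock prices: S_u = 195.8, S_d = 108
Terminal payoffs (S − K): max(70.75, 0) = 70.75, max(-17, 0) = 0
Node 0 (S = 135): V_0 = 1/1.03·[0.3538·70.7500 + 0.6462·0.0000] = 24.3055

€24.31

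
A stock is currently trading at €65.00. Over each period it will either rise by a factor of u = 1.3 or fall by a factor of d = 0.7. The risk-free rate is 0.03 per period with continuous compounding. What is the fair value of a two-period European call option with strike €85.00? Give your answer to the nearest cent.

€7.10

Risk-neutral probability p = (e^0.03 − 0.7)/(1.3 − 0.7) = 0.3305/0.6000 = 0.5508
Terminal stock prices: S_uu = 109.9, S_ud = 59.15, S_dd = 31.85
Terminal payoffs (S − K): max(24.85, 0) = 24.85, max(-25.85, 0) = 0, max(-53.15, 0) = 0
Node u (S = 84.5): V_u = e^(−0.03)·[0.5508·24.8500 + 0.4492·0.0000] = 13.2818
Node d (S = 45.5): V_d = e^(−0.03)·[0.5508·0.0000 + 0.4492·0.0000] = 0.0000
Node 0 (S = 65): V_0 = e^(−0.03)·[0.5508·13.2818 + 0.4492·0.0000] = 7.0989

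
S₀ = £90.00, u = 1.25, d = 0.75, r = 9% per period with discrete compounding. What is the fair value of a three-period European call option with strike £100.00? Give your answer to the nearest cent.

Risk-neutral probability p = (1 + 0.09 − 0.75)/(1.25 − 0.75) = 0.3400/0.5000 = 0.6800
Terminal stock prices: S_uuu = 175.8, S_uud = 105.5, S_udd = 63.28, S_ddd = 37.97
Terminal payoffs (S − K): max(75.78, 0) = 75.78, max(5.469, 0) = 5.469, max(-36.72, 0) = 0, max(-62.03, 0) = 0
Node uu (S = 140.6): V_uu = 1/1.09·[0.6800·75.7812 + 0.3200·5.4688] = 48.8819
Node ud (S = 84.38): V_ud = 1/1.09·[0.6800·5.4688 + 0.3200·0.0000] = 3.4117
Node dd (S = 50.62): V_dd = 1/1.09·[0.6800·0.0000 + 0.3200·0.0000] = 0.0000
Node u (S = 112.5): V_u = 1/1.09·[0.6800·48.8819 + 0.3200·3.4117] = 31.4967
Node d (S = 67.5): V_d = 1/1.09·[0.6800·3.4117 + 0.3200·0.0000] = 2.1284
Node 0 (S = 90): V_0 = 1/1.09·[0.6800·31.4967 + 0.3200·2.1284] = 20.2742

£20.27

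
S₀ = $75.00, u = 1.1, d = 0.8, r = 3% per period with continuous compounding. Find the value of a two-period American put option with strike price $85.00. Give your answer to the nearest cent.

$10.00

Risk-neutral probability p = (e^0.03 − 0.8)/(1.1 − 0.8) = 0.2305/0.3000 = 0.7682
Terminal stock prices: S_uu = 90.75, S_ud = 66, S_dd = 48
Terminal payoffs (K − S): max(-5.75, 0) = 0, max(19, 0) = 19, max(37, 0) = 37
Node u (S = 82.5): continuation = e^(−0.03)·[0.7682·0.0000 + 0.2318·19.0000] = 4.2744; exercise value = 2.5000 ≤ continuation, so V_u = 4.2744
Node d (S = 60): continuation = e^(−0.03)·[0.7682·19.0000 + 0.2318·37.0000] = 22.4879; exercise value = 25.0000 > continuation, so V_d = 25.0000 (exercise)
Node 0 (S = 75): continuation = e^(−0.03)·[0.7682·4.2744 + 0.2318·25.0000] = 8.8106; exercise value = 10.0000 > continuation, so V_0 = 10.0000 (exercise)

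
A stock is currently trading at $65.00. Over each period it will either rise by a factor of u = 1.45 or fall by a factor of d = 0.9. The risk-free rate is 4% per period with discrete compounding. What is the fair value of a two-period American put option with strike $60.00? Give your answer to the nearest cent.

Risk-neutral probability p = (1 + 0.04 − 0.9)/(1.45 − 0.9) = 0.1400/0.5500 = 0.2545
Terminal stock prices: S_uu = 136.7, S_ud = 84.83, S_dd = 52.65
Terminal payoffs (K − S): max(-76.66, 0) = 0, max(-24.83, 0) = 0, max(7.35, 0) = 7.35
Node u (S = 94.25): continuation = 1/1.04·[0.2545·0.0000 + 0.7455·0.0000] = 0.0000; exercise value = 0.0000 ≤ continuation, so V_u = 0.0000
Node d (S = 58.5): continuation = 1/1.04·[0.2545·0.0000 + 0.7455·7.3500] = 5.2684; exercise value = 1.5000 ≤ continuation, so V_d = 5.2684
Node 0 (S = 65): continuation = 1/1.04·[0.2545·0.0000 + 0.7455·5.2684] = 3.7763; exercise value = 0.0000 ≤ continuation, so V_0 = 3.7763

$3.78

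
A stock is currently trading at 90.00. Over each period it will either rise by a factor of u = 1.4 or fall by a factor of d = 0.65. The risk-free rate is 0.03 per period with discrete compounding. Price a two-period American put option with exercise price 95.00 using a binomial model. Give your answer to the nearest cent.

20.57

Risk-neutral probability p = (1 + 0.03 − 0.65)/(1.4 − 0.65) = 0.3800/0.7500 = 0.5067
Terminal stock prices: S_uu = 176.4, S_ud = 81.9, S_dd = 38.03
Terminal payoffs (K − S): max(-81.4, 0) = 0, max(13.1, 0) = 13.1, max(56.97, 0) = 56.97
Node u (S = 126): continuation = 1/1.03·[0.5067·0.0000 + 0.4933·13.1000] = 6.2744; exercise value = 0.0000 ≤ continuation, so V_u = 6.2744
Node d (S = 58.5): continuation = 1/1.03·[0.5067·13.1000 + 0.4933·56.9750] = 33.7330; exercise value = 36.5000 > continuation, so V_d = 36.5000 (exercise)
Node 0 (S = 90): continuation = 1/1.03·[0.5067·6.2744 + 0.4933·36.5000] = 20.5687; exercise value = 5.0000 ≤ continuation, so V_0 = 20.5687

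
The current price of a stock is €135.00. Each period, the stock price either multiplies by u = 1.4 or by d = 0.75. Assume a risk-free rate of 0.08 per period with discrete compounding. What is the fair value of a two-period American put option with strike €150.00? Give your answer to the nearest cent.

€23.99

Risk-neutral probability p = (1 + 0.08 − 0.75)/(1.4 − 0.75) = 0.3300/0.6500 = 0.5077
Terminal stock prices: S_uu = 264.6, S_ud = 141.8, S_dd = 75.94
Terminal payoffs (K − S): max(-114.6, 0) = 0, max(8.25, 0) = 8.25, max(74.06, 0) = 74.06
Node u (S = 189): continuation = 1/1.08·[0.5077·0.0000 + 0.4923·8.2500] = 3.7607; exercise value = 0.0000 ≤ continuation, so V_u = 3.7607
Node d (S = 101.2): continuation = 1/1.08·[0.5077·8.2500 + 0.4923·74.0625] = 37.6389; exercise value = 48.7500 > continuation, so V_d = 48.7500 (exercise)
Node 0 (S = 135): continuation = 1/1.08·[0.5077·3.7607 + 0.4923·48.7500] = 23.9901; exercise value = 15.0000 ≤ continuation, so V_0 = 23.9901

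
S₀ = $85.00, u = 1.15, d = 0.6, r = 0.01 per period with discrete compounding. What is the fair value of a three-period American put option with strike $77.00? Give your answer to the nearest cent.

$11.28

Risk-neutral probability p = (1 + 0.01 − 0.6)/(1.15 − 0.6) = 0.4100/0.5500 = 0.7455
Terminal stock prices: S_uuu = 129.3, S_uud = 67.45, S_udd = 35.19, S_ddd = 18.36
Terminal payoffs (K − S): max(-52.27, 0) = 0, max(9.553, 0) = 9.553, max(41.81, 0) = 41.81, max(58.64, 0) = 58.64
Node uu (S = 112.4): continuation = 1/1.01·[0.7455·0.0000 + 0.2545·9.5525] = 2.4075; exercise value = 0.0000 ≤ continuation, so V_uu = 2.4075
Node ud (S = 58.65): continuation = 1/1.01·[0.7455·9.5525 + 0.2545·41.8100] = 17.5876; exercise value = 18.3500 > continuation, so V_ud = 18.3500 (exercise)
Node dd (S = 30.6): continuation = 1/1.01·[0.7455·41.8100 + 0.2545·58.6400] = 45.6376; exercise value = 46.4000 > continuation, so V_dd = 46.4000 (exercise)
Node u (S = 97.75): continuation = 1/1.01·[0.7455·2.4075 + 0.2545·18.3500] = 6.4016; exercise value = 0.0000 ≤ continuation, so V_u = 6.4016
Node d (S = 51): continuation = 1/1.01·[0.7455·18.3500 + 0.2545·46.4000] = 25.2376; exercise value = 26.0000 > continuation, so V_d = 26.0000 (exercise)
Node 0 (S = 85): continuation = 1/1.01·[0.7455·6.4016 + 0.2545·26.0000] = 11.2775; exercise value = 0.0000 ≤ continuation, so V_0 = 11.2775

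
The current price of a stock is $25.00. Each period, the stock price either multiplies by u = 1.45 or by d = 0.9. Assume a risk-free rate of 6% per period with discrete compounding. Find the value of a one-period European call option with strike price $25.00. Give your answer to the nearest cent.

$3.09

Risk-neutral probability p = (1 + 0.06 − 0.9)/(1.45 − 0.9) = 0.1600/0.5500 = 0.2909
Terminal stock prices: S_u = 36.25, S_d = 22.5
Terminal payoffs (S − K): max(11.25, 0) = 11.25, max(-2.5, 0) = 0
Node 0 (S = 25): V_0 = 1/1.06·[0.2909·11.2500 + 0.7091·0.0000] = 3.0875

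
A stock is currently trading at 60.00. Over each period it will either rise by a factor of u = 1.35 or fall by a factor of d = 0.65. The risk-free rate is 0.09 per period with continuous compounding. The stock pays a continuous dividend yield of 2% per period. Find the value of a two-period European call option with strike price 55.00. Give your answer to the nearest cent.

Per-period risk-free factor R = e^0.09 = 1.0942; dividend-adjusted growth = e^(0.09−0.02) = 1.0725.
Risk-neutral probability p = (1.0725 − 0.65)/(1.35 − 0.65) = 0.4225/0.7000 = 0.6036
Terminal stock prices: S_uu = 109.4, S_ud = 52.65, S_dd = 25.35
Terminal payoffs (S − K): max(54.35, 0) = 54.35, max(-2.35, 0) = 0, max(-29.65, 0) = 0
Node u (S = 81): V_u = e^(−0.09)·[0.6036·54.3500 + 0.3964·0.0000] = 29.9813
Node d (S = 39): V_d = e^(−0.09)·[0.6036·0.0000 + 0.3964·0.0000] = 0.0000
Node 0 (S = 60): V_0 = e^(−0.09)·[0.6036·29.9813 + 0.3964·0.0000] = 16.5387

16.54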